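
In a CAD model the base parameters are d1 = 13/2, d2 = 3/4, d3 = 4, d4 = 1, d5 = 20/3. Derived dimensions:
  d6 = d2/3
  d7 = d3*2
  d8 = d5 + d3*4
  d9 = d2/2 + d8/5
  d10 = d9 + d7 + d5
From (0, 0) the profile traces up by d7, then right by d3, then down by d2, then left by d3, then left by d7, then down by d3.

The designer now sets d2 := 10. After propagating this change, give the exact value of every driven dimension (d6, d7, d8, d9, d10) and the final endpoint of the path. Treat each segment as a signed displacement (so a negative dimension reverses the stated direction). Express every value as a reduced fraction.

Apply edit: d2 := 10
  d6 = d2/3 = 10/3
  d7 = d3*2 = 8
  d8 = d5 + d3*4 = 68/3
  d9 = d2/2 + d8/5 = 143/15
  d10 = d9 + d7 + d5 = 121/5
Walk from origin (0, 0):
  seg 1: up by d7 = 8 → (0, 8)
  seg 2: right by d3 = 4 → (4, 8)
  seg 3: down by d2 = 10 → (4, -2)
  seg 4: left by d3 = 4 → (0, -2)
  seg 5: left by d7 = 8 → (-8, -2)
  seg 6: down by d3 = 4 → (-8, -6)

d6 = 10/3
d7 = 8
d8 = 68/3
d9 = 143/15
d10 = 121/5
endpoint = (-8, -6)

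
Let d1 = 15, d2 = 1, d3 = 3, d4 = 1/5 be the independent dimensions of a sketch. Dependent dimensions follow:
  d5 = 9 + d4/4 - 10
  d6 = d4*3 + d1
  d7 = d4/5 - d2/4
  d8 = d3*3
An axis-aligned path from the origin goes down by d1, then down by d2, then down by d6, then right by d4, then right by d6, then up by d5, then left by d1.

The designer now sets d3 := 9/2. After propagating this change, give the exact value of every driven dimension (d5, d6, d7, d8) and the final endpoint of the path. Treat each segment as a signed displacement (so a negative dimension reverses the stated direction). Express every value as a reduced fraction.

d5 = -19/20
d6 = 78/5
d7 = -21/100
d8 = 27/2
endpoint = (4/5, -651/20)

Apply edit: d3 := 9/2
  d5 = 9 + d4/4 - 10 = -19/20
  d6 = d4*3 + d1 = 78/5
  d7 = d4/5 - d2/4 = -21/100
  d8 = d3*3 = 27/2
Walk from origin (0, 0):
  seg 1: down by d1 = 15 → (0, -15)
  seg 2: down by d2 = 1 → (0, -16)
  seg 3: down by d6 = 78/5 → (0, -158/5)
  seg 4: right by d4 = 1/5 → (1/5, -158/5)
  seg 5: right by d6 = 78/5 → (79/5, -158/5)
  seg 6: up by d5 = -19/20 → (79/5, -651/20)
  seg 7: left by d1 = 15 → (4/5, -651/20)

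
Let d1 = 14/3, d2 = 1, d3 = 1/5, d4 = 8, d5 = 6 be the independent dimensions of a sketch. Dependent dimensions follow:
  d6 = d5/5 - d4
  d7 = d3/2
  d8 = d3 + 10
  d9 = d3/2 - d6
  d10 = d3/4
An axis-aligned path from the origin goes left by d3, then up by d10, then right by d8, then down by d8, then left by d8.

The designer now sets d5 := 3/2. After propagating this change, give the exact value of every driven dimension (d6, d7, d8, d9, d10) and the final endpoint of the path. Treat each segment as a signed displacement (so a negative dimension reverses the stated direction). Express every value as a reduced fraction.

Apply edit: d5 := 3/2
  d6 = d5/5 - d4 = -77/10
  d7 = d3/2 = 1/10
  d8 = d3 + 10 = 51/5
  d9 = d3/2 - d6 = 39/5
  d10 = d3/4 = 1/20
Walk from origin (0, 0):
  seg 1: left by d3 = 1/5 → (-1/5, 0)
  seg 2: up by d10 = 1/20 → (-1/5, 1/20)
  seg 3: right by d8 = 51/5 → (10, 1/20)
  seg 4: down by d8 = 51/5 → (10, -203/20)
  seg 5: left by d8 = 51/5 → (-1/5, -203/20)

d6 = -77/10
d7 = 1/10
d8 = 51/5
d9 = 39/5
d10 = 1/20
endpoint = (-1/5, -203/20)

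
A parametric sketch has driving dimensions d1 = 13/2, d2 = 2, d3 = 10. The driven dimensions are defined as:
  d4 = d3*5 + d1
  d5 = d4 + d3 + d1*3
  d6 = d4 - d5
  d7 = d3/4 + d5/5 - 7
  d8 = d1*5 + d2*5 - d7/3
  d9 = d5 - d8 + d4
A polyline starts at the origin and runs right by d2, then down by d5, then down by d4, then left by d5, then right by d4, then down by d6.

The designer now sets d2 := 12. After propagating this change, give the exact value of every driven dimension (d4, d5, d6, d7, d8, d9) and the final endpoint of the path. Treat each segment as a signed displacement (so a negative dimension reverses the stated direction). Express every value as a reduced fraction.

d4 = 113/2
d5 = 86
d6 = -59/2
d7 = 127/10
d8 = 1324/15
d9 = 1627/30
endpoint = (-35/2, -113)

Apply edit: d2 := 12
  d4 = d3*5 + d1 = 113/2
  d5 = d4 + d3 + d1*3 = 86
  d6 = d4 - d5 = -59/2
  d7 = d3/4 + d5/5 - 7 = 127/10
  d8 = d1*5 + d2*5 - d7/3 = 1324/15
  d9 = d5 - d8 + d4 = 1627/30
Walk from origin (0, 0):
  seg 1: right by d2 = 12 → (12, 0)
  seg 2: down by d5 = 86 → (12, -86)
  seg 3: down by d4 = 113/2 → (12, -285/2)
  seg 4: left by d5 = 86 → (-74, -285/2)
  seg 5: right by d4 = 113/2 → (-35/2, -285/2)
  seg 6: down by d6 = -59/2 → (-35/2, -113)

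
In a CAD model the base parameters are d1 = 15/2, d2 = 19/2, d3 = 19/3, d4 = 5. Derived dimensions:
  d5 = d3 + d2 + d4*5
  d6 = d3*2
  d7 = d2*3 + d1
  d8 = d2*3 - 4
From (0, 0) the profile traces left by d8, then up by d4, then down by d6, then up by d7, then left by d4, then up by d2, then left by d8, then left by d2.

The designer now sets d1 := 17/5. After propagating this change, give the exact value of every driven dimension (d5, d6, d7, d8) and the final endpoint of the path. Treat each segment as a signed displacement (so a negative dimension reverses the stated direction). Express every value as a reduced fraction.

d5 = 245/6
d6 = 38/3
d7 = 319/10
d8 = 49/2
endpoint = (-127/2, 506/15)

Apply edit: d1 := 17/5
  d5 = d3 + d2 + d4*5 = 245/6
  d6 = d3*2 = 38/3
  d7 = d2*3 + d1 = 319/10
  d8 = d2*3 - 4 = 49/2
Walk from origin (0, 0):
  seg 1: left by d8 = 49/2 → (-49/2, 0)
  seg 2: up by d4 = 5 → (-49/2, 5)
  seg 3: down by d6 = 38/3 → (-49/2, -23/3)
  seg 4: up by d7 = 319/10 → (-49/2, 727/30)
  seg 5: left by d4 = 5 → (-59/2, 727/30)
  seg 6: up by d2 = 19/2 → (-59/2, 506/15)
  seg 7: left by d8 = 49/2 → (-54, 506/15)
  seg 8: left by d2 = 19/2 → (-127/2, 506/15)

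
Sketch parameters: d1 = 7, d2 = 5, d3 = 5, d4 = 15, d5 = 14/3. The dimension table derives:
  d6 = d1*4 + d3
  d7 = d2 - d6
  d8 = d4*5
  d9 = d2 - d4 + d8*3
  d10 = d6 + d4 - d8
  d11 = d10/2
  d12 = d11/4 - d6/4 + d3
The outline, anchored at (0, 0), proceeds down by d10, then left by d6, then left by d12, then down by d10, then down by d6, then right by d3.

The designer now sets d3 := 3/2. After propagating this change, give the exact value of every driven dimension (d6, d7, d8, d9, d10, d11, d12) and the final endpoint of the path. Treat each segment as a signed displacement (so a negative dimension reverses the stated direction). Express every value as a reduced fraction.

d6 = 59/2
d7 = -49/2
d8 = 75
d9 = 215
d10 = -61/2
d11 = -61/4
d12 = -155/16
endpoint = (-293/16, 63/2)

Apply edit: d3 := 3/2
  d6 = d1*4 + d3 = 59/2
  d7 = d2 - d6 = -49/2
  d8 = d4*5 = 75
  d9 = d2 - d4 + d8*3 = 215
  d10 = d6 + d4 - d8 = -61/2
  d11 = d10/2 = -61/4
  d12 = d11/4 - d6/4 + d3 = -155/16
Walk from origin (0, 0):
  seg 1: down by d10 = -61/2 → (0, 61/2)
  seg 2: left by d6 = 59/2 → (-59/2, 61/2)
  seg 3: left by d12 = -155/16 → (-317/16, 61/2)
  seg 4: down by d10 = -61/2 → (-317/16, 61)
  seg 5: down by d6 = 59/2 → (-317/16, 63/2)
  seg 6: right by d3 = 3/2 → (-293/16, 63/2)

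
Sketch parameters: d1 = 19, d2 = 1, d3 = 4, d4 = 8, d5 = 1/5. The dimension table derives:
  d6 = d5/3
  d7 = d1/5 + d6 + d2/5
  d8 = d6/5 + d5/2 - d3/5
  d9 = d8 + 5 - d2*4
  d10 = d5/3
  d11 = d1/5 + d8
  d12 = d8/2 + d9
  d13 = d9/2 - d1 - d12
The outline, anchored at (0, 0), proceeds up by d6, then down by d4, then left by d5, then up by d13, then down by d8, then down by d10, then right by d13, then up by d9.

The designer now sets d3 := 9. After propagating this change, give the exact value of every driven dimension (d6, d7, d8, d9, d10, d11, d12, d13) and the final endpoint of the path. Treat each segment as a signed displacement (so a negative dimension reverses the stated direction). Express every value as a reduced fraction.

Apply edit: d3 := 9
  d6 = d5/3 = 1/15
  d7 = d1/5 + d6 + d2/5 = 61/15
  d8 = d6/5 + d5/2 - d3/5 = -253/150
  d9 = d8 + 5 - d2*4 = -103/150
  d10 = d5/3 = 1/15
  d11 = d1/5 + d8 = 317/150
  d12 = d8/2 + d9 = -153/100
  d13 = d9/2 - d1 - d12 = -1336/75
Walk from origin (0, 0):
  seg 1: up by d6 = 1/15 → (0, 1/15)
  seg 2: down by d4 = 8 → (0, -119/15)
  seg 3: left by d5 = 1/5 → (-1/5, -119/15)
  seg 4: up by d13 = -1336/75 → (-1/5, -1931/75)
  seg 5: down by d8 = -253/150 → (-1/5, -1203/50)
  seg 6: down by d10 = 1/15 → (-1/5, -3619/150)
  seg 7: right by d13 = -1336/75 → (-1351/75, -3619/150)
  seg 8: up by d9 = -103/150 → (-1351/75, -1861/75)

d6 = 1/15
d7 = 61/15
d8 = -253/150
d9 = -103/150
d10 = 1/15
d11 = 317/150
d12 = -153/100
d13 = -1336/75
endpoint = (-1351/75, -1861/75)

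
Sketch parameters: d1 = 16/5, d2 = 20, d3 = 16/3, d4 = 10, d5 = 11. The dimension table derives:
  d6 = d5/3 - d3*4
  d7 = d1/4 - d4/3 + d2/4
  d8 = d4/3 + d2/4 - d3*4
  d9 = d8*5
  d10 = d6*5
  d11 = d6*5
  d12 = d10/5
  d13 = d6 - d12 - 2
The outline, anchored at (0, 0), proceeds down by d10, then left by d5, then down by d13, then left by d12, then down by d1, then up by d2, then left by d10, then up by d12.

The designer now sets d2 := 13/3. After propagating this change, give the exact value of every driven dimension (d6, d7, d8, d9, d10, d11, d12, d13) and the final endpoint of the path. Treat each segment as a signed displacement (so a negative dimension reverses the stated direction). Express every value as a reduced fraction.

Apply edit: d2 := 13/3
  d6 = d5/3 - d3*4 = -53/3
  d7 = d1/4 - d4/3 + d2/4 = -29/20
  d8 = d4/3 + d2/4 - d3*4 = -203/12
  d9 = d8*5 = -1015/12
  d10 = d6*5 = -265/3
  d11 = d6*5 = -265/3
  d12 = d10/5 = -53/3
  d13 = d6 - d12 - 2 = -2
Walk from origin (0, 0):
  seg 1: down by d10 = -265/3 → (0, 265/3)
  seg 2: left by d5 = 11 → (-11, 265/3)
  seg 3: down by d13 = -2 → (-11, 271/3)
  seg 4: left by d12 = -53/3 → (20/3, 271/3)
  seg 5: down by d1 = 16/5 → (20/3, 1307/15)
  seg 6: up by d2 = 13/3 → (20/3, 1372/15)
  seg 7: left by d10 = -265/3 → (95, 1372/15)
  seg 8: up by d12 = -53/3 → (95, 369/5)

d6 = -53/3
d7 = -29/20
d8 = -203/12
d9 = -1015/12
d10 = -265/3
d11 = -265/3
d12 = -53/3
d13 = -2
endpoint = (95, 369/5)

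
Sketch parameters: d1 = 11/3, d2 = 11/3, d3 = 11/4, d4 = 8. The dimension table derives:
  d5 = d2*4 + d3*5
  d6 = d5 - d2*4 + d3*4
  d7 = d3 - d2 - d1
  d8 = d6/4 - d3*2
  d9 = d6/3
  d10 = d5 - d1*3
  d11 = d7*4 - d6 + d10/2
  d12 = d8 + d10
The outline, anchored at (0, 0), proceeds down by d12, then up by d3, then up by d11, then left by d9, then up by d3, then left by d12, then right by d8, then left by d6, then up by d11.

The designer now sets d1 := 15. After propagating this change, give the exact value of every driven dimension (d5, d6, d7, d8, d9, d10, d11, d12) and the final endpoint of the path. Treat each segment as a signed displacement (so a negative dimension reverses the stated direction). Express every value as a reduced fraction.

Apply edit: d1 := 15
  d5 = d2*4 + d3*5 = 341/12
  d6 = d5 - d2*4 + d3*4 = 99/4
  d7 = d3 - d2 - d1 = -191/12
  d8 = d6/4 - d3*2 = 11/16
  d9 = d6/3 = 33/4
  d10 = d5 - d1*3 = -199/12
  d11 = d7*4 - d6 + d10/2 = -2321/24
  d12 = d8 + d10 = -763/48
Walk from origin (0, 0):
  seg 1: down by d12 = -763/48 → (0, 763/48)
  seg 2: up by d3 = 11/4 → (0, 895/48)
  seg 3: up by d11 = -2321/24 → (0, -1249/16)
  seg 4: left by d9 = 33/4 → (-33/4, -1249/16)
  seg 5: up by d3 = 11/4 → (-33/4, -1205/16)
  seg 6: left by d12 = -763/48 → (367/48, -1205/16)
  seg 7: right by d8 = 11/16 → (25/3, -1205/16)
  seg 8: left by d6 = 99/4 → (-197/12, -1205/16)
  seg 9: up by d11 = -2321/24 → (-197/12, -8257/48)

d5 = 341/12
d6 = 99/4
d7 = -191/12
d8 = 11/16
d9 = 33/4
d10 = -199/12
d11 = -2321/24
d12 = -763/48
endpoint = (-197/12, -8257/48)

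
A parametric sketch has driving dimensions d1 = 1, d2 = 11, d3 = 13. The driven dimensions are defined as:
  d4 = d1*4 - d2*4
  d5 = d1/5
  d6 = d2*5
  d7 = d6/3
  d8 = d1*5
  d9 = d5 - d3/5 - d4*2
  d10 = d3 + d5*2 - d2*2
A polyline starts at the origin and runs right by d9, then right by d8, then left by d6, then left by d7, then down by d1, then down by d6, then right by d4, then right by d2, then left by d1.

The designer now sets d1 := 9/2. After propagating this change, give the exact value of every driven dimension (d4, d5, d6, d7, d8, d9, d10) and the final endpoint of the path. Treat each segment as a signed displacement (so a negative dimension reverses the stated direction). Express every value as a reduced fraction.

d4 = -26
d5 = 9/10
d6 = 55
d7 = 55/3
d8 = 45/2
d9 = 503/10
d10 = -36/5
endpoint = (-601/30, -119/2)

Apply edit: d1 := 9/2
  d4 = d1*4 - d2*4 = -26
  d5 = d1/5 = 9/10
  d6 = d2*5 = 55
  d7 = d6/3 = 55/3
  d8 = d1*5 = 45/2
  d9 = d5 - d3/5 - d4*2 = 503/10
  d10 = d3 + d5*2 - d2*2 = -36/5
Walk from origin (0, 0):
  seg 1: right by d9 = 503/10 → (503/10, 0)
  seg 2: right by d8 = 45/2 → (364/5, 0)
  seg 3: left by d6 = 55 → (89/5, 0)
  seg 4: left by d7 = 55/3 → (-8/15, 0)
  seg 5: down by d1 = 9/2 → (-8/15, -9/2)
  seg 6: down by d6 = 55 → (-8/15, -119/2)
  seg 7: right by d4 = -26 → (-398/15, -119/2)
  seg 8: right by d2 = 11 → (-233/15, -119/2)
  seg 9: left by d1 = 9/2 → (-601/30, -119/2)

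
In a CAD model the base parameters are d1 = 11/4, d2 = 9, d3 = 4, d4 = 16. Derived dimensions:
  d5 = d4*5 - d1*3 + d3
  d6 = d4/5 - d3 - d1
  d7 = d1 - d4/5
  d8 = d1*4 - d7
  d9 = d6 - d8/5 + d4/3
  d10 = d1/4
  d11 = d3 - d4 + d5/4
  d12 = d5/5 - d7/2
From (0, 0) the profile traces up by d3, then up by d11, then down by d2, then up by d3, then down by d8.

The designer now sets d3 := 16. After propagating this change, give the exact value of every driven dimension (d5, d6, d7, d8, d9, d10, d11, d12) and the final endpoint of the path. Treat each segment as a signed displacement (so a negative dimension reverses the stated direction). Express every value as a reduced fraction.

d5 = 351/4
d6 = -311/20
d7 = -9/20
d8 = 229/20
d9 = -938/75
d10 = 11/16
d11 = 351/16
d12 = 711/40
endpoint = (0, 2679/80)

Apply edit: d3 := 16
  d5 = d4*5 - d1*3 + d3 = 351/4
  d6 = d4/5 - d3 - d1 = -311/20
  d7 = d1 - d4/5 = -9/20
  d8 = d1*4 - d7 = 229/20
  d9 = d6 - d8/5 + d4/3 = -938/75
  d10 = d1/4 = 11/16
  d11 = d3 - d4 + d5/4 = 351/16
  d12 = d5/5 - d7/2 = 711/40
Walk from origin (0, 0):
  seg 1: up by d3 = 16 → (0, 16)
  seg 2: up by d11 = 351/16 → (0, 607/16)
  seg 3: down by d2 = 9 → (0, 463/16)
  seg 4: up by d3 = 16 → (0, 719/16)
  seg 5: down by d8 = 229/20 → (0, 2679/80)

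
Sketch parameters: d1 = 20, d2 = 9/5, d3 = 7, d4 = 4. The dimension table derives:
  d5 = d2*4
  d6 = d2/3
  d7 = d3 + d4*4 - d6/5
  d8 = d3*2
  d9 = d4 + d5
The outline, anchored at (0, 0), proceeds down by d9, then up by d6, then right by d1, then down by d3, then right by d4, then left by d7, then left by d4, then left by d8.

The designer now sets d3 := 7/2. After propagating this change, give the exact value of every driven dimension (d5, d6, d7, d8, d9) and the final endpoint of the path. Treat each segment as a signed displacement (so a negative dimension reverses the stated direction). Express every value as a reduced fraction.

d5 = 36/5
d6 = 3/5
d7 = 969/50
d8 = 7
d9 = 56/5
endpoint = (-319/50, -141/10)

Apply edit: d3 := 7/2
  d5 = d2*4 = 36/5
  d6 = d2/3 = 3/5
  d7 = d3 + d4*4 - d6/5 = 969/50
  d8 = d3*2 = 7
  d9 = d4 + d5 = 56/5
Walk from origin (0, 0):
  seg 1: down by d9 = 56/5 → (0, -56/5)
  seg 2: up by d6 = 3/5 → (0, -53/5)
  seg 3: right by d1 = 20 → (20, -53/5)
  seg 4: down by d3 = 7/2 → (20, -141/10)
  seg 5: right by d4 = 4 → (24, -141/10)
  seg 6: left by d7 = 969/50 → (231/50, -141/10)
  seg 7: left by d4 = 4 → (31/50, -141/10)
  seg 8: left by d8 = 7 → (-319/50, -141/10)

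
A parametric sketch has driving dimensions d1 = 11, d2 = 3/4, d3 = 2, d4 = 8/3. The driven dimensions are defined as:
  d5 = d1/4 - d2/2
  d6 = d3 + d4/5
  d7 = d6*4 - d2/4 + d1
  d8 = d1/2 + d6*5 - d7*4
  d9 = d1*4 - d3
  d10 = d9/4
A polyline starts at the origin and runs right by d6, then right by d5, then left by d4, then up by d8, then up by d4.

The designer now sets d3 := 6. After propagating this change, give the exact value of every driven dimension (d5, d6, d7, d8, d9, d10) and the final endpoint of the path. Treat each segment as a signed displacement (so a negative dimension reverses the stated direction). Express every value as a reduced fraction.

d5 = 19/8
d6 = 98/15
d7 = 8867/240
d8 = -6577/60
d9 = 38
d10 = 19/2
endpoint = (749/120, -2139/20)

Apply edit: d3 := 6
  d5 = d1/4 - d2/2 = 19/8
  d6 = d3 + d4/5 = 98/15
  d7 = d6*4 - d2/4 + d1 = 8867/240
  d8 = d1/2 + d6*5 - d7*4 = -6577/60
  d9 = d1*4 - d3 = 38
  d10 = d9/4 = 19/2
Walk from origin (0, 0):
  seg 1: right by d6 = 98/15 → (98/15, 0)
  seg 2: right by d5 = 19/8 → (1069/120, 0)
  seg 3: left by d4 = 8/3 → (749/120, 0)
  seg 4: up by d8 = -6577/60 → (749/120, -6577/60)
  seg 5: up by d4 = 8/3 → (749/120, -2139/20)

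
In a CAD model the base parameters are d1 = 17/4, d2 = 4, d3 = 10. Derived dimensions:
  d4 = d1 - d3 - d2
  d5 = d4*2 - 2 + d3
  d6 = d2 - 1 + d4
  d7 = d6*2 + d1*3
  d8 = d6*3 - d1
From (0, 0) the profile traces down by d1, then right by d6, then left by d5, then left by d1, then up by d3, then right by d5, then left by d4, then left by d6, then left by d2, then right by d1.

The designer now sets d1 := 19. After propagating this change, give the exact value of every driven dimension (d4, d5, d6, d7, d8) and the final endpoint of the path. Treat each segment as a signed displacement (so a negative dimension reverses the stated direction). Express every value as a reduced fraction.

Apply edit: d1 := 19
  d4 = d1 - d3 - d2 = 5
  d5 = d4*2 - 2 + d3 = 18
  d6 = d2 - 1 + d4 = 8
  d7 = d6*2 + d1*3 = 73
  d8 = d6*3 - d1 = 5
Walk from origin (0, 0):
  seg 1: down by d1 = 19 → (0, -19)
  seg 2: right by d6 = 8 → (8, -19)
  seg 3: left by d5 = 18 → (-10, -19)
  seg 4: left by d1 = 19 → (-29, -19)
  seg 5: up by d3 = 10 → (-29, -9)
  seg 6: right by d5 = 18 → (-11, -9)
  seg 7: left by d4 = 5 → (-16, -9)
  seg 8: left by d6 = 8 → (-24, -9)
  seg 9: left by d2 = 4 → (-28, -9)
  seg 10: right by d1 = 19 → (-9, -9)

d4 = 5
d5 = 18
d6 = 8
d7 = 73
d8 = 5
endpoint = (-9, -9)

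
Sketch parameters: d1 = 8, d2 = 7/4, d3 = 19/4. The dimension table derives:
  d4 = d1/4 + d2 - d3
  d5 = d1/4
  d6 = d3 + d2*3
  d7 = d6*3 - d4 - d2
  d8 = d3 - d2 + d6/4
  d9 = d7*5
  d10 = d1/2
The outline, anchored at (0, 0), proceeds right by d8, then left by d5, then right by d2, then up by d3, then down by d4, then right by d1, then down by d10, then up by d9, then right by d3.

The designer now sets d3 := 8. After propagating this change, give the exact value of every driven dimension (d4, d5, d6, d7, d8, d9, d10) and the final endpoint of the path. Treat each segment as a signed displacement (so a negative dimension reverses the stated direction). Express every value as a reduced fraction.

d4 = -17/4
d5 = 2
d6 = 53/4
d7 = 169/4
d8 = 153/16
d9 = 845/4
d10 = 4
endpoint = (405/16, 439/2)

Apply edit: d3 := 8
  d4 = d1/4 + d2 - d3 = -17/4
  d5 = d1/4 = 2
  d6 = d3 + d2*3 = 53/4
  d7 = d6*3 - d4 - d2 = 169/4
  d8 = d3 - d2 + d6/4 = 153/16
  d9 = d7*5 = 845/4
  d10 = d1/2 = 4
Walk from origin (0, 0):
  seg 1: right by d8 = 153/16 → (153/16, 0)
  seg 2: left by d5 = 2 → (121/16, 0)
  seg 3: right by d2 = 7/4 → (149/16, 0)
  seg 4: up by d3 = 8 → (149/16, 8)
  seg 5: down by d4 = -17/4 → (149/16, 49/4)
  seg 6: right by d1 = 8 → (277/16, 49/4)
  seg 7: down by d10 = 4 → (277/16, 33/4)
  seg 8: up by d9 = 845/4 → (277/16, 439/2)
  seg 9: right by d3 = 8 → (405/16, 439/2)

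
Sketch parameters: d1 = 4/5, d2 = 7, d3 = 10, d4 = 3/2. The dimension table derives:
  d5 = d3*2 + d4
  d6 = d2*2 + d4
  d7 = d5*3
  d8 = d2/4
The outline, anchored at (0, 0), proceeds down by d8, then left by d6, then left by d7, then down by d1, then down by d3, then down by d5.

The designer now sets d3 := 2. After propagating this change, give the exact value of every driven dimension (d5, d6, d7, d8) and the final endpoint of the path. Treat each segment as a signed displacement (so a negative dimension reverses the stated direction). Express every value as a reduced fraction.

Apply edit: d3 := 2
  d5 = d3*2 + d4 = 11/2
  d6 = d2*2 + d4 = 31/2
  d7 = d5*3 = 33/2
  d8 = d2/4 = 7/4
Walk from origin (0, 0):
  seg 1: down by d8 = 7/4 → (0, -7/4)
  seg 2: left by d6 = 31/2 → (-31/2, -7/4)
  seg 3: left by d7 = 33/2 → (-32, -7/4)
  seg 4: down by d1 = 4/5 → (-32, -51/20)
  seg 5: down by d3 = 2 → (-32, -91/20)
  seg 6: down by d5 = 11/2 → (-32, -201/20)

d5 = 11/2
d6 = 31/2
d7 = 33/2
d8 = 7/4
endpoint = (-32, -201/20)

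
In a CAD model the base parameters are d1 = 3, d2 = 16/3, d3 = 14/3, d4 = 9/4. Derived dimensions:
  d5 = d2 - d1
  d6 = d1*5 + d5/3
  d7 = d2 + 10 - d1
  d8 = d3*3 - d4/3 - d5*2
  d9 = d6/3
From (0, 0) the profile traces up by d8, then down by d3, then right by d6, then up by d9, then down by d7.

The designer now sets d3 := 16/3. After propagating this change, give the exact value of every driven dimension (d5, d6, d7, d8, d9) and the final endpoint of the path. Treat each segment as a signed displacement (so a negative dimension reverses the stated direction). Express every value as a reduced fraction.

Apply edit: d3 := 16/3
  d5 = d2 - d1 = 7/3
  d6 = d1*5 + d5/3 = 142/9
  d7 = d2 + 10 - d1 = 37/3
  d8 = d3*3 - d4/3 - d5*2 = 127/12
  d9 = d6/3 = 142/27
Walk from origin (0, 0):
  seg 1: up by d8 = 127/12 → (0, 127/12)
  seg 2: down by d3 = 16/3 → (0, 21/4)
  seg 3: right by d6 = 142/9 → (142/9, 21/4)
  seg 4: up by d9 = 142/27 → (142/9, 1135/108)
  seg 5: down by d7 = 37/3 → (142/9, -197/108)

d5 = 7/3
d6 = 142/9
d7 = 37/3
d8 = 127/12
d9 = 142/27
endpoint = (142/9, -197/108)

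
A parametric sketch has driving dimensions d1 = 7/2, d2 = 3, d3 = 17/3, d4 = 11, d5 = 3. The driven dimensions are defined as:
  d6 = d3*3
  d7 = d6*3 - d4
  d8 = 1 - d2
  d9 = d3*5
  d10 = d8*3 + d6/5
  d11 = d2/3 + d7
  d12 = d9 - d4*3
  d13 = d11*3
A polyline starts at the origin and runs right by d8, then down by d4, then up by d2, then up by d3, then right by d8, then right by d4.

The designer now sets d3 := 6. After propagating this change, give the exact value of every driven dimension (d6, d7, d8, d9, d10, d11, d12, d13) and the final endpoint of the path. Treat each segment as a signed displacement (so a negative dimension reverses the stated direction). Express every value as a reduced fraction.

d6 = 18
d7 = 43
d8 = -2
d9 = 30
d10 = -12/5
d11 = 44
d12 = -3
d13 = 132
endpoint = (7, -2)

Apply edit: d3 := 6
  d6 = d3*3 = 18
  d7 = d6*3 - d4 = 43
  d8 = 1 - d2 = -2
  d9 = d3*5 = 30
  d10 = d8*3 + d6/5 = -12/5
  d11 = d2/3 + d7 = 44
  d12 = d9 - d4*3 = -3
  d13 = d11*3 = 132
Walk from origin (0, 0):
  seg 1: right by d8 = -2 → (-2, 0)
  seg 2: down by d4 = 11 → (-2, -11)
  seg 3: up by d2 = 3 → (-2, -8)
  seg 4: up by d3 = 6 → (-2, -2)
  seg 5: right by d8 = -2 → (-4, -2)
  seg 6: right by d4 = 11 → (7, -2)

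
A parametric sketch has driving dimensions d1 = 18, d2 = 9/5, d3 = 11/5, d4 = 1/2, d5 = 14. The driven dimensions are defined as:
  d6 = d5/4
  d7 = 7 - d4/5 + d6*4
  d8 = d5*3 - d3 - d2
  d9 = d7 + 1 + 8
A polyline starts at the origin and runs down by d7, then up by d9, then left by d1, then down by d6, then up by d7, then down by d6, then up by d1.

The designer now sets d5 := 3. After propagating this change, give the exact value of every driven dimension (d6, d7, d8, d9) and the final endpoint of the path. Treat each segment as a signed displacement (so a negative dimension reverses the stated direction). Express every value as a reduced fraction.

Apply edit: d5 := 3
  d6 = d5/4 = 3/4
  d7 = 7 - d4/5 + d6*4 = 99/10
  d8 = d5*3 - d3 - d2 = 5
  d9 = d7 + 1 + 8 = 189/10
Walk from origin (0, 0):
  seg 1: down by d7 = 99/10 → (0, -99/10)
  seg 2: up by d9 = 189/10 → (0, 9)
  seg 3: left by d1 = 18 → (-18, 9)
  seg 4: down by d6 = 3/4 → (-18, 33/4)
  seg 5: up by d7 = 99/10 → (-18, 363/20)
  seg 6: down by d6 = 3/4 → (-18, 87/5)
  seg 7: up by d1 = 18 → (-18, 177/5)

d6 = 3/4
d7 = 99/10
d8 = 5
d9 = 189/10
endpoint = (-18, 177/5)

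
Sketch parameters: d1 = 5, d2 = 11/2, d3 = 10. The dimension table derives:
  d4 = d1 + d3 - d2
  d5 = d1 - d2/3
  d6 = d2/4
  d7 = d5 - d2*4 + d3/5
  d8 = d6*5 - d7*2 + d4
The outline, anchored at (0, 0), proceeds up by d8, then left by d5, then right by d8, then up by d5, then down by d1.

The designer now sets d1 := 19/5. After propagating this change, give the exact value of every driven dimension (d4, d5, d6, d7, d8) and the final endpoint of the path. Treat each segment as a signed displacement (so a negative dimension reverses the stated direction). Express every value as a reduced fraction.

Apply edit: d1 := 19/5
  d4 = d1 + d3 - d2 = 83/10
  d5 = d1 - d2/3 = 59/30
  d6 = d2/4 = 11/8
  d7 = d5 - d2*4 + d3/5 = -541/30
  d8 = d6*5 - d7*2 + d4 = 6149/120
Walk from origin (0, 0):
  seg 1: up by d8 = 6149/120 → (0, 6149/120)
  seg 2: left by d5 = 59/30 → (-59/30, 6149/120)
  seg 3: right by d8 = 6149/120 → (1971/40, 6149/120)
  seg 4: up by d5 = 59/30 → (1971/40, 1277/24)
  seg 5: down by d1 = 19/5 → (1971/40, 5929/120)

d4 = 83/10
d5 = 59/30
d6 = 11/8
d7 = -541/30
d8 = 6149/120
endpoint = (1971/40, 5929/120)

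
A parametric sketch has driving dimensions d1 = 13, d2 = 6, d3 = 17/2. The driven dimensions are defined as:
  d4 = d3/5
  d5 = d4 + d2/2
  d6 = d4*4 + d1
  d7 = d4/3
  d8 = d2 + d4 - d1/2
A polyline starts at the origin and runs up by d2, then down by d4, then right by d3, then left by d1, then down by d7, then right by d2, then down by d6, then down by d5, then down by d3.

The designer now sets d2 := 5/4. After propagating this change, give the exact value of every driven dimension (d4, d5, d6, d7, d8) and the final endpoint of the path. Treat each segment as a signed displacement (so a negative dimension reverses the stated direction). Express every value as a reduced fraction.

Apply edit: d2 := 5/4
  d4 = d3/5 = 17/10
  d5 = d4 + d2/2 = 93/40
  d6 = d4*4 + d1 = 99/5
  d7 = d4/3 = 17/30
  d8 = d2 + d4 - d1/2 = -71/20
Walk from origin (0, 0):
  seg 1: up by d2 = 5/4 → (0, 5/4)
  seg 2: down by d4 = 17/10 → (0, -9/20)
  seg 3: right by d3 = 17/2 → (17/2, -9/20)
  seg 4: left by d1 = 13 → (-9/2, -9/20)
  seg 5: down by d7 = 17/30 → (-9/2, -61/60)
  seg 6: right by d2 = 5/4 → (-13/4, -61/60)
  seg 7: down by d6 = 99/5 → (-13/4, -1249/60)
  seg 8: down by d5 = 93/40 → (-13/4, -2777/120)
  seg 9: down by d3 = 17/2 → (-13/4, -3797/120)

d4 = 17/10
d5 = 93/40
d6 = 99/5
d7 = 17/30
d8 = -71/20
endpoint = (-13/4, -3797/120)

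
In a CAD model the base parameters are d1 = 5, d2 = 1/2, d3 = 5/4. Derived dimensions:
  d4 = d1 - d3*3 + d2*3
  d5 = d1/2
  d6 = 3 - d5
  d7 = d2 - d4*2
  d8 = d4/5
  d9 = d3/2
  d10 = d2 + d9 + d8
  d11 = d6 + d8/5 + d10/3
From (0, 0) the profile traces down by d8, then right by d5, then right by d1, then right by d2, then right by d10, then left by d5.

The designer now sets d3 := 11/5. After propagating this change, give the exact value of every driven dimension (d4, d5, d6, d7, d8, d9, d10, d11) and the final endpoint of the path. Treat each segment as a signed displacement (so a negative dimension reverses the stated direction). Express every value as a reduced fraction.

d4 = -1/10
d5 = 5/2
d6 = 1/2
d7 = 7/10
d8 = -1/50
d9 = 11/10
d10 = 79/50
d11 = 767/750
endpoint = (177/25, 1/50)

Apply edit: d3 := 11/5
  d4 = d1 - d3*3 + d2*3 = -1/10
  d5 = d1/2 = 5/2
  d6 = 3 - d5 = 1/2
  d7 = d2 - d4*2 = 7/10
  d8 = d4/5 = -1/50
  d9 = d3/2 = 11/10
  d10 = d2 + d9 + d8 = 79/50
  d11 = d6 + d8/5 + d10/3 = 767/750
Walk from origin (0, 0):
  seg 1: down by d8 = -1/50 → (0, 1/50)
  seg 2: right by d5 = 5/2 → (5/2, 1/50)
  seg 3: right by d1 = 5 → (15/2, 1/50)
  seg 4: right by d2 = 1/2 → (8, 1/50)
  seg 5: right by d10 = 79/50 → (479/50, 1/50)
  seg 6: left by d5 = 5/2 → (177/25, 1/50)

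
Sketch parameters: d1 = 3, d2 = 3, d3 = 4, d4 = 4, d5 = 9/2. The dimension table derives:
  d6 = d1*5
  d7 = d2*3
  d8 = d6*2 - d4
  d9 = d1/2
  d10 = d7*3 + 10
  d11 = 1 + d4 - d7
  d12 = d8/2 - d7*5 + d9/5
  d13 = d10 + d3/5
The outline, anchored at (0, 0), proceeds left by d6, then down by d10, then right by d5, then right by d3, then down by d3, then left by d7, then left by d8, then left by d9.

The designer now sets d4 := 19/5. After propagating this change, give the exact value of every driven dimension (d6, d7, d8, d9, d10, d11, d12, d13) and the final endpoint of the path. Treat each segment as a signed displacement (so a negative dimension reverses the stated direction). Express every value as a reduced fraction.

d6 = 15
d7 = 9
d8 = 131/5
d9 = 3/2
d10 = 37
d11 = -21/5
d12 = -158/5
d13 = 189/5
endpoint = (-216/5, -41)

Apply edit: d4 := 19/5
  d6 = d1*5 = 15
  d7 = d2*3 = 9
  d8 = d6*2 - d4 = 131/5
  d9 = d1/2 = 3/2
  d10 = d7*3 + 10 = 37
  d11 = 1 + d4 - d7 = -21/5
  d12 = d8/2 - d7*5 + d9/5 = -158/5
  d13 = d10 + d3/5 = 189/5
Walk from origin (0, 0):
  seg 1: left by d6 = 15 → (-15, 0)
  seg 2: down by d10 = 37 → (-15, -37)
  seg 3: right by d5 = 9/2 → (-21/2, -37)
  seg 4: right by d3 = 4 → (-13/2, -37)
  seg 5: down by d3 = 4 → (-13/2, -41)
  seg 6: left by d7 = 9 → (-31/2, -41)
  seg 7: left by d8 = 131/5 → (-417/10, -41)
  seg 8: left by d9 = 3/2 → (-216/5, -41)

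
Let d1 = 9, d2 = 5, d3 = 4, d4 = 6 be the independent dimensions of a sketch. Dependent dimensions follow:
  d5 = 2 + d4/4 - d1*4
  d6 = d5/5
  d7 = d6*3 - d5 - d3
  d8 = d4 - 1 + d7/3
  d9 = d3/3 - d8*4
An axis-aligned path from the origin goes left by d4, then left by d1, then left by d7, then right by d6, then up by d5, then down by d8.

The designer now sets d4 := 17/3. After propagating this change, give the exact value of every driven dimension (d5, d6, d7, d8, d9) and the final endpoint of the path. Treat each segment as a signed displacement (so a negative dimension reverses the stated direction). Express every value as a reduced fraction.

Apply edit: d4 := 17/3
  d5 = 2 + d4/4 - d1*4 = -391/12
  d6 = d5/5 = -391/60
  d7 = d6*3 - d5 - d3 = 271/30
  d8 = d4 - 1 + d7/3 = 691/90
  d9 = d3/3 - d8*4 = -1322/45
Walk from origin (0, 0):
  seg 1: left by d4 = 17/3 → (-17/3, 0)
  seg 2: left by d1 = 9 → (-44/3, 0)
  seg 3: left by d7 = 271/30 → (-237/10, 0)
  seg 4: right by d6 = -391/60 → (-1813/60, 0)
  seg 5: up by d5 = -391/12 → (-1813/60, -391/12)
  seg 6: down by d8 = 691/90 → (-1813/60, -7247/180)

d5 = -391/12
d6 = -391/60
d7 = 271/30
d8 = 691/90
d9 = -1322/45
endpoint = (-1813/60, -7247/180)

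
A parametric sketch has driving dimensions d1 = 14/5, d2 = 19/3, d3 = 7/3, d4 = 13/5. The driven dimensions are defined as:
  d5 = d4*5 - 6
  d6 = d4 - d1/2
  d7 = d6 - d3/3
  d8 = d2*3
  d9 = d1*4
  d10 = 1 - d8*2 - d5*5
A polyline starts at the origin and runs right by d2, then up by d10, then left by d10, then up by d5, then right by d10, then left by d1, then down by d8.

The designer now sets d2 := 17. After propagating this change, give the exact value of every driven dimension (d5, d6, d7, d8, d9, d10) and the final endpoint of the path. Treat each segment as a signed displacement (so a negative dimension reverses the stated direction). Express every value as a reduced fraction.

Apply edit: d2 := 17
  d5 = d4*5 - 6 = 7
  d6 = d4 - d1/2 = 6/5
  d7 = d6 - d3/3 = 19/45
  d8 = d2*3 = 51
  d9 = d1*4 = 56/5
  d10 = 1 - d8*2 - d5*5 = -136
Walk from origin (0, 0):
  seg 1: right by d2 = 17 → (17, 0)
  seg 2: up by d10 = -136 → (17, -136)
  seg 3: left by d10 = -136 → (153, -136)
  seg 4: up by d5 = 7 → (153, -129)
  seg 5: right by d10 = -136 → (17, -129)
  seg 6: left by d1 = 14/5 → (71/5, -129)
  seg 7: down by d8 = 51 → (71/5, -180)

d5 = 7
d6 = 6/5
d7 = 19/45
d8 = 51
d9 = 56/5
d10 = -136
endpoint = (71/5, -180)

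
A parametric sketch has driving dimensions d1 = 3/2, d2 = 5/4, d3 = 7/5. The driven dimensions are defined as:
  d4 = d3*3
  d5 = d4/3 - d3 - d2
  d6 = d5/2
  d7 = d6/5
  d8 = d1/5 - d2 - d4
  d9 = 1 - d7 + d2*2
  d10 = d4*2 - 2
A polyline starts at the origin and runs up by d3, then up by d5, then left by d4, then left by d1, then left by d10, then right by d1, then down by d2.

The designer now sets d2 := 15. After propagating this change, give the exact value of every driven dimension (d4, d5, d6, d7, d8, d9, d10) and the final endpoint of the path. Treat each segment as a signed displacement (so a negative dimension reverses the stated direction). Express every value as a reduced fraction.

d4 = 21/5
d5 = -15
d6 = -15/2
d7 = -3/2
d8 = -189/10
d9 = 65/2
d10 = 32/5
endpoint = (-53/5, -143/5)

Apply edit: d2 := 15
  d4 = d3*3 = 21/5
  d5 = d4/3 - d3 - d2 = -15
  d6 = d5/2 = -15/2
  d7 = d6/5 = -3/2
  d8 = d1/5 - d2 - d4 = -189/10
  d9 = 1 - d7 + d2*2 = 65/2
  d10 = d4*2 - 2 = 32/5
Walk from origin (0, 0):
  seg 1: up by d3 = 7/5 → (0, 7/5)
  seg 2: up by d5 = -15 → (0, -68/5)
  seg 3: left by d4 = 21/5 → (-21/5, -68/5)
  seg 4: left by d1 = 3/2 → (-57/10, -68/5)
  seg 5: left by d10 = 32/5 → (-121/10, -68/5)
  seg 6: right by d1 = 3/2 → (-53/5, -68/5)
  seg 7: down by d2 = 15 → (-53/5, -143/5)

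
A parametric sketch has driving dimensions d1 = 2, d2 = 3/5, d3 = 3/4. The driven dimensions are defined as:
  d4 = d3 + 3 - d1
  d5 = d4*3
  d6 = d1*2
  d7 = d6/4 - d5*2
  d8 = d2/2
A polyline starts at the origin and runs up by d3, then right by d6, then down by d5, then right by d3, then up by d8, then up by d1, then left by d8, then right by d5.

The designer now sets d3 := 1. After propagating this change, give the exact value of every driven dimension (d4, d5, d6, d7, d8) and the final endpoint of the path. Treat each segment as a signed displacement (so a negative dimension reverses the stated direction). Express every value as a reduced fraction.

d4 = 2
d5 = 6
d6 = 4
d7 = -11
d8 = 3/10
endpoint = (107/10, -27/10)

Apply edit: d3 := 1
  d4 = d3 + 3 - d1 = 2
  d5 = d4*3 = 6
  d6 = d1*2 = 4
  d7 = d6/4 - d5*2 = -11
  d8 = d2/2 = 3/10
Walk from origin (0, 0):
  seg 1: up by d3 = 1 → (0, 1)
  seg 2: right by d6 = 4 → (4, 1)
  seg 3: down by d5 = 6 → (4, -5)
  seg 4: right by d3 = 1 → (5, -5)
  seg 5: up by d8 = 3/10 → (5, -47/10)
  seg 6: up by d1 = 2 → (5, -27/10)
  seg 7: left by d8 = 3/10 → (47/10, -27/10)
  seg 8: right by d5 = 6 → (107/10, -27/10)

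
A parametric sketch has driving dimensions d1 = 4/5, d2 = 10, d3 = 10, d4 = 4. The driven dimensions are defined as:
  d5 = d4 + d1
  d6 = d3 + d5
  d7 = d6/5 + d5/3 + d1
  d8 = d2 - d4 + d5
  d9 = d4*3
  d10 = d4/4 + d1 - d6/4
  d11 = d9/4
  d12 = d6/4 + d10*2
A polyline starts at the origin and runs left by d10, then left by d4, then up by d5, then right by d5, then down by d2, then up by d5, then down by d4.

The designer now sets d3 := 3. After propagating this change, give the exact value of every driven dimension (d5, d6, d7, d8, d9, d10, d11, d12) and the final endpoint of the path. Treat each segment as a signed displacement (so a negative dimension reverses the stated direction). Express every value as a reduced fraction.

d5 = 24/5
d6 = 39/5
d7 = 99/25
d8 = 54/5
d9 = 12
d10 = -3/20
d11 = 3
d12 = 33/20
endpoint = (19/20, -22/5)

Apply edit: d3 := 3
  d5 = d4 + d1 = 24/5
  d6 = d3 + d5 = 39/5
  d7 = d6/5 + d5/3 + d1 = 99/25
  d8 = d2 - d4 + d5 = 54/5
  d9 = d4*3 = 12
  d10 = d4/4 + d1 - d6/4 = -3/20
  d11 = d9/4 = 3
  d12 = d6/4 + d10*2 = 33/20
Walk from origin (0, 0):
  seg 1: left by d10 = -3/20 → (3/20, 0)
  seg 2: left by d4 = 4 → (-77/20, 0)
  seg 3: up by d5 = 24/5 → (-77/20, 24/5)
  seg 4: right by d5 = 24/5 → (19/20, 24/5)
  seg 5: down by d2 = 10 → (19/20, -26/5)
  seg 6: up by d5 = 24/5 → (19/20, -2/5)
  seg 7: down by d4 = 4 → (19/20, -22/5)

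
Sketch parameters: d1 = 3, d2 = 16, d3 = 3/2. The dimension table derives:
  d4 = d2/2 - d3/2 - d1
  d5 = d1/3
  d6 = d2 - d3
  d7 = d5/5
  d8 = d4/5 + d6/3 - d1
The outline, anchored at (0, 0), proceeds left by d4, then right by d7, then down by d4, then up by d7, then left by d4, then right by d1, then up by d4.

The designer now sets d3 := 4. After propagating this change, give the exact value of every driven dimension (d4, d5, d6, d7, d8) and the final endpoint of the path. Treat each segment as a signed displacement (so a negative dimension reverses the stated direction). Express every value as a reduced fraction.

Apply edit: d3 := 4
  d4 = d2/2 - d3/2 - d1 = 3
  d5 = d1/3 = 1
  d6 = d2 - d3 = 12
  d7 = d5/5 = 1/5
  d8 = d4/5 + d6/3 - d1 = 8/5
Walk from origin (0, 0):
  seg 1: left by d4 = 3 → (-3, 0)
  seg 2: right by d7 = 1/5 → (-14/5, 0)
  seg 3: down by d4 = 3 → (-14/5, -3)
  seg 4: up by d7 = 1/5 → (-14/5, -14/5)
  seg 5: left by d4 = 3 → (-29/5, -14/5)
  seg 6: right by d1 = 3 → (-14/5, -14/5)
  seg 7: up by d4 = 3 → (-14/5, 1/5)

d4 = 3
d5 = 1
d6 = 12
d7 = 1/5
d8 = 8/5
endpoint = (-14/5, 1/5)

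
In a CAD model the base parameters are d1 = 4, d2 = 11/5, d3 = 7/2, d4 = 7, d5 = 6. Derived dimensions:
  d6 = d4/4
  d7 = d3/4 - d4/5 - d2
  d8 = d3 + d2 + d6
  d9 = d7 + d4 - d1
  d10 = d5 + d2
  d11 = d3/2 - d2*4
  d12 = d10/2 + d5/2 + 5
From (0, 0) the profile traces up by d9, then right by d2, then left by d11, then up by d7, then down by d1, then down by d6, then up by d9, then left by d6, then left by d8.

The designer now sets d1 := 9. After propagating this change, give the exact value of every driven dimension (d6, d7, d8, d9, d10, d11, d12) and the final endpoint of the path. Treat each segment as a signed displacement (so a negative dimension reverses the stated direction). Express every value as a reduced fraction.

Apply edit: d1 := 9
  d6 = d4/4 = 7/4
  d7 = d3/4 - d4/5 - d2 = -109/40
  d8 = d3 + d2 + d6 = 149/20
  d9 = d7 + d4 - d1 = -189/40
  d10 = d5 + d2 = 41/5
  d11 = d3/2 - d2*4 = -141/20
  d12 = d10/2 + d5/2 + 5 = 121/10
Walk from origin (0, 0):
  seg 1: up by d9 = -189/40 → (0, -189/40)
  seg 2: right by d2 = 11/5 → (11/5, -189/40)
  seg 3: left by d11 = -141/20 → (37/4, -189/40)
  seg 4: up by d7 = -109/40 → (37/4, -149/20)
  seg 5: down by d1 = 9 → (37/4, -329/20)
  seg 6: down by d6 = 7/4 → (37/4, -91/5)
  seg 7: up by d9 = -189/40 → (37/4, -917/40)
  seg 8: left by d6 = 7/4 → (15/2, -917/40)
  seg 9: left by d8 = 149/20 → (1/20, -917/40)

d6 = 7/4
d7 = -109/40
d8 = 149/20
d9 = -189/40
d10 = 41/5
d11 = -141/20
d12 = 121/10
endpoint = (1/20, -917/40)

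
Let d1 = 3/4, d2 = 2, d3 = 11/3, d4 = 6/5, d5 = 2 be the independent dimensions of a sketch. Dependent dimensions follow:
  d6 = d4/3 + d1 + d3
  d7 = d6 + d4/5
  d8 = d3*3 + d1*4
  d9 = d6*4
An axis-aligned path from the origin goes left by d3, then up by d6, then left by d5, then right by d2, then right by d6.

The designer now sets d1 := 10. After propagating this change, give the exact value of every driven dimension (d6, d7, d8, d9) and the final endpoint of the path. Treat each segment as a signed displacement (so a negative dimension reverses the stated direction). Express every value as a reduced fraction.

Apply edit: d1 := 10
  d6 = d4/3 + d1 + d3 = 211/15
  d7 = d6 + d4/5 = 1073/75
  d8 = d3*3 + d1*4 = 51
  d9 = d6*4 = 844/15
Walk from origin (0, 0):
  seg 1: left by d3 = 11/3 → (-11/3, 0)
  seg 2: up by d6 = 211/15 → (-11/3, 211/15)
  seg 3: left by d5 = 2 → (-17/3, 211/15)
  seg 4: right by d2 = 2 → (-11/3, 211/15)
  seg 5: right by d6 = 211/15 → (52/5, 211/15)

d6 = 211/15
d7 = 1073/75
d8 = 51
d9 = 844/15
endpoint = (52/5, 211/15)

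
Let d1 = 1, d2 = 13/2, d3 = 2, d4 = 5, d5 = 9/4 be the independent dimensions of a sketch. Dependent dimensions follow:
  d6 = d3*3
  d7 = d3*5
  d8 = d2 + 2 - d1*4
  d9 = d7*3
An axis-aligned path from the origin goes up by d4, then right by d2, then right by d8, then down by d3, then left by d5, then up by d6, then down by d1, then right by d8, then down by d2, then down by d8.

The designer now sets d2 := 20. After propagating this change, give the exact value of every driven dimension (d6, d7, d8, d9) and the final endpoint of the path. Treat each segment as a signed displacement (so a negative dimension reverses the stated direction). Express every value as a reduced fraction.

d6 = 6
d7 = 10
d8 = 18
d9 = 30
endpoint = (215/4, -30)

Apply edit: d2 := 20
  d6 = d3*3 = 6
  d7 = d3*5 = 10
  d8 = d2 + 2 - d1*4 = 18
  d9 = d7*3 = 30
Walk from origin (0, 0):
  seg 1: up by d4 = 5 → (0, 5)
  seg 2: right by d2 = 20 → (20, 5)
  seg 3: right by d8 = 18 → (38, 5)
  seg 4: down by d3 = 2 → (38, 3)
  seg 5: left by d5 = 9/4 → (143/4, 3)
  seg 6: up by d6 = 6 → (143/4, 9)
  seg 7: down by d1 = 1 → (143/4, 8)
  seg 8: right by d8 = 18 → (215/4, 8)
  seg 9: down by d2 = 20 → (215/4, -12)
  seg 10: down by d8 = 18 → (215/4, -30)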